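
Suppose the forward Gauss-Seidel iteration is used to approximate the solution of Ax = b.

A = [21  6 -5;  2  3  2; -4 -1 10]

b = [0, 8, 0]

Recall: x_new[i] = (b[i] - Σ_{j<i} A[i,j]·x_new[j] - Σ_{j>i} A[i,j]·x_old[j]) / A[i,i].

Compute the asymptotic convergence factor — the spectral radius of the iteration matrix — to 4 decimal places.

0.3957

Write A = D+L+U with D = diag(21, 3, 10).
GS T = -(D+L)⁻¹U: row 0 first, T[0,2] = -(-5)/(21) = +0.2381; later rows by forward substitution.
  T[0,:] = [+0.0000  -0.2857  +0.2381]
  T[1,:] = [+0.0000  +0.1905  -0.8254]
  T[2,:] = [+0.0000  -0.0952  +0.0127]
|eigenvalues of T|: 0.3957, 0.1925, 0.0000.
ρ(T) = max|λ| = 0.3957; 0.3957 < 1: convergent.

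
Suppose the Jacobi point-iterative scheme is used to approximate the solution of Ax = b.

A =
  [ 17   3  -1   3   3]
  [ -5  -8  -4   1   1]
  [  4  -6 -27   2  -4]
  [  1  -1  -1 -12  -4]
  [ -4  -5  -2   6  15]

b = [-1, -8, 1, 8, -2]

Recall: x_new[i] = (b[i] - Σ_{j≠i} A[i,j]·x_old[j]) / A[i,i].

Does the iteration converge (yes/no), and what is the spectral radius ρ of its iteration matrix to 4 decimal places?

Split A = D + L + U, D = diag(17, -8, -27, -12, 15).
Jacobi: T = -D⁻¹(L+U), T[1,0] = -(-5)/(-8) = -0.6250; T[1,1] = 0.
  T[0,:] = [+0.0000 -0.1765 +0.0588 -0.1765 -0.1765]
  T[1,:] = [-0.6250 +0.0000 -0.5000 +0.1250 +0.1250]
  T[2,:] = [+0.1481 -0.2222 +0.0000 +0.0741 -0.1481]
  T[3,:] = [+0.0833 -0.0833 -0.0833 +0.0000 -0.3333]
  T[4,:] = [+0.2667 +0.3333 +0.1333 -0.4000 +0.0000]
|roots of det(T-λI)|: 0.5893, 0.4018, 0.4018, 0.2561, 0.1339.
ρ = 0.5893; 0.5893 < 1 ⇒ converges.

yes, ρ = 0.5893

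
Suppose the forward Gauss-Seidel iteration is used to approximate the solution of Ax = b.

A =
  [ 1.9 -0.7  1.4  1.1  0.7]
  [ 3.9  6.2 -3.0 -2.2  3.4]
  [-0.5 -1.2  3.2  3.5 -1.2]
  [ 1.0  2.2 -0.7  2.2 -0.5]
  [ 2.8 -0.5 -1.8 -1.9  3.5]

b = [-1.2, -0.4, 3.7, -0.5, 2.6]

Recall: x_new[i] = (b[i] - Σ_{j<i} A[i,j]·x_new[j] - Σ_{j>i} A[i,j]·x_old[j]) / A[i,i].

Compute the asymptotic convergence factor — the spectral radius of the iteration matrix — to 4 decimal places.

1.2949

Split A = D + L + U, D = diag(1.9, 6.2, 3.2, 2.2, 3.5).
T_GS = -(D+L)⁻¹U: row 0 first, T[0,1] = -(-0.7)/(1.9) = +0.3684; later rows by forward substitution.
  T[0,:] = [+0.0000  +0.3684  -0.7368  -0.5789  -0.3684]
  T[1,:] = [+0.0000  -0.2317  +0.9474  +0.7190  -0.3166]
  T[2,:] = [+0.0000  -0.0293  +0.2401  -0.9146  +0.1987]
  T[3,:] = [+0.0000  +0.0549  -0.5360  -0.7469  +0.7746]
  T[4,:] = [+0.0000  -0.3131  +0.5573  -0.3099  +0.7722]
|roots of det(T-λI)|: 1.2949, 0.7437, 0.7437, 0.0495, 0.0000.
ρ(T) = max|λ| = 1.2949; 1.2949 > 1 ⇒ diverges.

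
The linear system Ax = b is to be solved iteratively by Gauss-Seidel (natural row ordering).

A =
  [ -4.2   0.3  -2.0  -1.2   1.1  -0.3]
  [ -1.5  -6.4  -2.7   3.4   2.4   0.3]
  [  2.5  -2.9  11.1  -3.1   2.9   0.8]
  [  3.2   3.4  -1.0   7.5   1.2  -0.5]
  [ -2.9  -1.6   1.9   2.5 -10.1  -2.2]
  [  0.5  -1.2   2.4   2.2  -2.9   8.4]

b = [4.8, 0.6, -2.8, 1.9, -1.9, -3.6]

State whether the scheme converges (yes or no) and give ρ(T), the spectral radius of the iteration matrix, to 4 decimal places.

yes, ρ = 0.5086

Write A = D+L+U with D = diag(-4.2, -6.4, 11.1, 7.5, -10.1, 8.4).
GS T = -(D+L)⁻¹U: row 0 first, T[0,2] = -(-2)/(-4.2) = -0.4762; later rows by forward substitution.
  T[0,:] = [+0.0000 +0.0714 -0.4762 -0.2857 +0.2619 -0.0714]
  T[1,:] = [+0.0000 -0.0167 -0.3103 +0.5982 +0.3136 +0.0636]
  T[2,:] = [+0.0000 -0.0205 +0.0262 +0.4999 -0.2383 -0.0394]
  T[3,:] = [+0.0000 -0.0256 +0.3473 -0.0826 -0.4457 +0.0631]
  T[4,:] = [+0.0000 -0.0280 +0.2768 +0.0609 -0.2800 -0.1992]
  T[5,:] = [+0.0000 -0.0038 -0.0189 +0.0023 +0.1174 -0.0607]
|eigenvalues of T|: 0.5086, 0.2188, 0.2188, 0.0802, 0.0089, 0.0000.
spectral radius ρ = 0.5086; 0.5086 < 1: convergent.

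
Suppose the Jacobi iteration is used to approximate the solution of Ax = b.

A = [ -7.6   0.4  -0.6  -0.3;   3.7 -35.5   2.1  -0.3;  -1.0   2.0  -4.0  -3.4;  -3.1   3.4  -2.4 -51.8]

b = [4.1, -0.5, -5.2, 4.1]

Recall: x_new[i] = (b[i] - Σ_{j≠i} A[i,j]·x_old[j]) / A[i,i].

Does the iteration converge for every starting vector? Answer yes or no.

yes

Diagonal D = diag(-7.6, -35.5, -4, -51.8); L, U strict lower/upper.
Jacobi: T = -D⁻¹(L+U), T[0,1] = -(0.4)/(-7.6) = +0.0526; T[0,0] = 0.
  T[0,:] = [+0.0000 +0.0526 -0.0789 -0.0395]
  T[1,:] = [+0.1042 +0.0000 +0.0592 -0.0085]
  T[2,:] = [-0.2500 +0.5000 +0.0000 -0.8500]
  T[3,:] = [-0.0598 +0.0656 -0.0463 +0.0000]
eigenvalue magnitudes: 0.3662, 0.2166, 0.0754, 0.0754.
ρ(T) = max|λ| = 0.3662; 0.3662 < 1: convergent.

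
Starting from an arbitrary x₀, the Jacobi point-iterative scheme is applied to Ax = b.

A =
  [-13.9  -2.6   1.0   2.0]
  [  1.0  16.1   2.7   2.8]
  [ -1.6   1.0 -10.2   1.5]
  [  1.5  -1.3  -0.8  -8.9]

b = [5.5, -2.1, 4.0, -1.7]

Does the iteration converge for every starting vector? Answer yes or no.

yes

Split A = D + L + U, D = diag(-13.9, 16.1, -10.2, -8.9).
Jacobi T = -D⁻¹(L+U): T[1,0] = -(1)/(16.1) = -0.0621; T[1,1] = 0.
  T[0,:] = [+0.0000  -0.1871  +0.0719  +0.1439]
  T[1,:] = [-0.0621  +0.0000  -0.1677  -0.1739]
  T[2,:] = [-0.1569  +0.0980  +0.0000  +0.1471]
  T[3,:] = [+0.1685  -0.1461  -0.0899  +0.0000]
|roots of det(T-λI)|: 0.2776, 0.1936, 0.1936, 0.1432.
ρ = 0.2776; 0.2776 < 1: convergent.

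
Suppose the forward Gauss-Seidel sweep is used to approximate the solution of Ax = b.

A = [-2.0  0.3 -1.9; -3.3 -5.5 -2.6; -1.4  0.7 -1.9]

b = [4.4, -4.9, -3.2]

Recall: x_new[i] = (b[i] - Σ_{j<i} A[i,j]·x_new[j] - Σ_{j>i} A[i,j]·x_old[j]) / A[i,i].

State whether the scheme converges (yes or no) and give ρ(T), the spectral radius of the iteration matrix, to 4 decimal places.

yes, ρ = 0.7186

Split A = D + L + U, D = diag(-2, -5.5, -1.9).
Gauss-Seidel: T = -(D+L)⁻¹U, row 0 first, T[0,1] = -(0.3)/(-2) = +0.1500; later rows by forward substitution.
  T[0,:] = [+0.0000  +0.1500  -0.9500]
  T[1,:] = [+0.0000  -0.0900  +0.0973]
  T[2,:] = [+0.0000  -0.1437  +0.7358]
|eigenvalues of T|: 0.7186, 0.0727, 0.0000.
ρ(T) = max|λ| = 0.7186; 0.7186 < 1: convergent.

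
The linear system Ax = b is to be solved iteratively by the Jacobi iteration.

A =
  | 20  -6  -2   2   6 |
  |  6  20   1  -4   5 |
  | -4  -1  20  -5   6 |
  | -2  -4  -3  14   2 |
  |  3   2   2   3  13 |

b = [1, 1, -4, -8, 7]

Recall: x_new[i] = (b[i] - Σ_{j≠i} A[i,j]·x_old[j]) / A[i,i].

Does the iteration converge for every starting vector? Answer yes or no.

A = D + L + U where D = diag(20, 20, 20, 14, 13).
T_J = -D⁻¹(L+U): T[4,1] = -(2)/(13) = -0.1538; T[4,4] = 0.
  T[0,:] = [+0.0000  +0.3000  +0.1000  -0.1000  -0.3000]
  T[1,:] = [-0.3000  +0.0000  -0.0500  +0.2000  -0.2500]
  T[2,:] = [+0.2000  +0.0500  +0.0000  +0.2500  -0.3000]
  T[3,:] = [+0.1429  +0.2857  +0.2143  +0.0000  -0.1429]
  T[4,:] = [-0.2308  -0.1538  -0.1538  -0.2308  +0.0000]
|roots of det(T-λI)|: 0.5999, 0.3344, 0.3344, 0.1114, 0.1114.
ρ(T) = max|λ| = 0.5999; 0.5999 < 1: convergent.

yes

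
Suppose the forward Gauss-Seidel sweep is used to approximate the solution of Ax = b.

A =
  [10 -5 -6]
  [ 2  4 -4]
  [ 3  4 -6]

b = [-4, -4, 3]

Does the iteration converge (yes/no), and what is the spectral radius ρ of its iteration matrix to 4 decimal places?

yes, ρ = 0.8211

Diagonal D = diag(10, 4, -6); L, U strict lower/upper.
GS T = -(D+L)⁻¹U: row 0 first, T[0,1] = -(-5)/(10) = +0.5000; later rows by forward substitution.
  T[0,:] = [+0.0000 +0.5000 +0.6000]
  T[1,:] = [+0.0000 -0.2500 +0.7000]
  T[2,:] = [+0.0000 +0.0833 +0.7667]
eigenvalue magnitudes: 0.8211, 0.3045, 0.0000.
spectral radius ρ = 0.8211; 0.8211 < 1, so it converges for any x₀.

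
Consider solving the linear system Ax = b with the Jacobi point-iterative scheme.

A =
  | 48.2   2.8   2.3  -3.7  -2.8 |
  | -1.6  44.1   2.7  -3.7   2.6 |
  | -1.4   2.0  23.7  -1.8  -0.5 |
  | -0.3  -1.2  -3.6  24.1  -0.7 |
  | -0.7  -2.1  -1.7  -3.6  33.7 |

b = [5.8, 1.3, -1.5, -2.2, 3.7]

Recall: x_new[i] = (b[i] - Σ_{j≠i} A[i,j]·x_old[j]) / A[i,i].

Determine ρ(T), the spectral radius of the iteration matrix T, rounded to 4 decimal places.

0.1605

Write A = D+L+U with D = diag(48.2, 44.1, 23.7, 24.1, 33.7).
Jacobi T = -D⁻¹(L+U): T[1,2] = -(2.7)/(44.1) = -0.0612; T[1,1] = 0.
  T[0,:] = [+0.0000 -0.0581 -0.0477 +0.0768 +0.0581]
  T[1,:] = [+0.0363 +0.0000 -0.0612 +0.0839 -0.0590]
  T[2,:] = [+0.0591 -0.0844 +0.0000 +0.0759 +0.0211]
  T[3,:] = [+0.0124 +0.0498 +0.1494 +0.0000 +0.0290]
  T[4,:] = [+0.0208 +0.0623 +0.0504 +0.1068 +0.0000]
|λ(T)| sorted: 0.1605, 0.1294, 0.0555, 0.0555, 0.0115.
ρ(T) = max|λ| = 0.1605; 0.1605 < 1 ⇒ converges.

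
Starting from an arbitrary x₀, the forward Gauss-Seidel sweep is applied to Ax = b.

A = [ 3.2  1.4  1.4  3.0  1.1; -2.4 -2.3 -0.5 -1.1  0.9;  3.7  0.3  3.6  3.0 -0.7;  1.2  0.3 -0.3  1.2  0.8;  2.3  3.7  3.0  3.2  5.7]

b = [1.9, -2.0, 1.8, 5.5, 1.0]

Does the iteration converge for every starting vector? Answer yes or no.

no

A = D + L + U where D = diag(3.2, -2.3, 3.6, 1.2, 5.7).
T_GS = -(D+L)⁻¹U: row 0 first, T[0,4] = -(1.1)/(3.2) = -0.3437; later rows by forward substitution.
  T[0,:] = [+0.0000, -0.4375, -0.4375, -0.9375, -0.3437]
  T[1,:] = [+0.0000, +0.4565, +0.2391, +0.5000, +0.7500]
  T[2,:] = [+0.0000, +0.4116, +0.4297, +0.0885, +0.4852]
  T[3,:] = [+0.0000, +0.4263, +0.4851, +0.8346, -0.3891]
  T[4,:] = [+0.0000, -0.5758, -0.4772, -0.4614, -0.3851]
|roots of det(T-λI)|: 1.1202, 0.3870, 0.3870, 0.1271, 0.0000.
spectral radius ρ = 1.1202; 1.1202 > 1 ⇒ diverges.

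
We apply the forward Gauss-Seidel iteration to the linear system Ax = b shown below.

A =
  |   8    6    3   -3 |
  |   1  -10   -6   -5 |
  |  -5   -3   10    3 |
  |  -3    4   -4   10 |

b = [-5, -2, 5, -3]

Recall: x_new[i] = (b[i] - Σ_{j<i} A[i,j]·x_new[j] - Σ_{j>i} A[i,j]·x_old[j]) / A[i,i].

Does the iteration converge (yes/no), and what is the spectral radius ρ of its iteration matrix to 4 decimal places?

yes, ρ = 0.8657

A = D + L + U where D = diag(8, -10, 10, 10).
Gauss-Seidel: T = -(D+L)⁻¹U, row 0 first, T[0,3] = -(-3)/(8) = +0.3750; later rows by forward substitution.
  T[0,:] = [+0.0000  -0.7500  -0.3750  +0.3750]
  T[1,:] = [+0.0000  -0.0750  -0.6375  -0.4625]
  T[2,:] = [+0.0000  -0.3975  -0.3788  -0.2513]
  T[3,:] = [+0.0000  -0.3540  -0.0090  +0.1970]
|λ(T)| sorted: 0.8657, 0.5188, 0.0902, 0.0000.
ρ(T) = max|λ| = 0.8657; 0.8657 < 1 ⇒ converges.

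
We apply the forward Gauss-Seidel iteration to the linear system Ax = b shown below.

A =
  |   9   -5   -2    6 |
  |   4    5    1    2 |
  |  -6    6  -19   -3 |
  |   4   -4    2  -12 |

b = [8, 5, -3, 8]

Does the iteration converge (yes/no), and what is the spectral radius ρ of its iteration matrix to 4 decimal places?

A = D + L + U where D = diag(9, 5, -19, -12).
T_GS = -(D+L)⁻¹U: row 0 first, T[0,2] = -(-2)/(9) = +0.2222; later rows by forward substitution.
  T[0,:] = [+0.0000  +0.5556  +0.2222  -0.6667]
  T[1,:] = [+0.0000  -0.4444  -0.3778  +0.1333]
  T[2,:] = [+0.0000  -0.3158  -0.1895  +0.0947]
  T[3,:] = [+0.0000  +0.2807  +0.1684  -0.2509]
eigenvalue magnitudes: 0.7855, 0.1492, 0.0499, 0.0000.
spectral radius ρ = 0.7855; 0.7855 < 1, so it converges for any x₀.

yes, ρ = 0.7855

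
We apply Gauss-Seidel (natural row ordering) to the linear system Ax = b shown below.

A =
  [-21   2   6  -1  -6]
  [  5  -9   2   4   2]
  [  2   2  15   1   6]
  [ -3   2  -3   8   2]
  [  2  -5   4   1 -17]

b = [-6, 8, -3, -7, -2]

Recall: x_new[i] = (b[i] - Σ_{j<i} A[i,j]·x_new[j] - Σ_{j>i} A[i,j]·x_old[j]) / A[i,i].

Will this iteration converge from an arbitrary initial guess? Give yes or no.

yes

Split A = D + L + U, D = diag(-21, -9, 15, 8, -17).
GS T = -(D+L)⁻¹U: row 0 first, T[0,4] = -(-6)/(-21) = -0.2857; later rows by forward substitution.
  T[0,:] = [+0.0000  +0.0952  +0.2857  -0.0476  -0.2857]
  T[1,:] = [+0.0000  +0.0529  +0.3810  +0.4180  +0.0635]
  T[2,:] = [+0.0000  -0.0198  -0.0889  -0.1160  -0.3704]
  T[3,:] = [+0.0000  +0.0151  -0.0214  -0.1659  -0.5119]
  T[4,:] = [+0.0000  -0.0081  -0.1006  -0.1656  -0.1695]
|λ(T)| sorted: 0.5290, 0.1816, 0.0208, 0.0208, 0.0000.
ρ(T) = max|λ| = 0.5290; 0.5290 < 1 ⇒ converges.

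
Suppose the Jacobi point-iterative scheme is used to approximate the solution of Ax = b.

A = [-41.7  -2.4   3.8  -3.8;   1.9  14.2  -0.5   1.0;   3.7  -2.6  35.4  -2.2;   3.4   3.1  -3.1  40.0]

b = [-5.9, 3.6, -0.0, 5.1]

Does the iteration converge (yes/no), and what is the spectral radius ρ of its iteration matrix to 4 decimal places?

yes, ρ = 0.1856

Write A = D+L+U with D = diag(-41.7, 14.2, 35.4, 40).
T_J = -D⁻¹(L+U): T[2,1] = -(-2.6)/(35.4) = +0.0734; T[2,2] = 0.
  T[0,:] = [+0.0000  -0.0576  +0.0911  -0.0911]
  T[1,:] = [-0.1338  +0.0000  +0.0352  -0.0704]
  T[2,:] = [-0.1045  +0.0734  +0.0000  +0.0621]
  T[3,:] = [-0.0850  -0.0775  +0.0775  +0.0000]
|λ(T)| sorted: 0.1856, 0.0875, 0.0841, 0.0841.
ρ = 0.1856; 0.1856 < 1, so it converges for any x₀.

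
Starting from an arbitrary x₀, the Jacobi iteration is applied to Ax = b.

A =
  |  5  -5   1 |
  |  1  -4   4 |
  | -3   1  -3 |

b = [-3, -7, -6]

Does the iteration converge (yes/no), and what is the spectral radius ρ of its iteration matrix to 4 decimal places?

Split A = D + L + U, D = diag(5, -4, -3).
Jacobi: T = -D⁻¹(L+U), T[1,2] = -(4)/(-4) = +1.0000; T[1,1] = 0.
  T[0,:] = [+0.0000  +1.0000  -0.2000]
  T[1,:] = [+0.2500  +0.0000  +1.0000]
  T[2,:] = [-1.0000  +0.3333  +0.0000]
|roots of det(T-λI)|: 1.2608, 0.8980, 0.8980.
ρ = 1.2608; 1.2608 > 1 ⇒ diverges.

no, ρ = 1.2608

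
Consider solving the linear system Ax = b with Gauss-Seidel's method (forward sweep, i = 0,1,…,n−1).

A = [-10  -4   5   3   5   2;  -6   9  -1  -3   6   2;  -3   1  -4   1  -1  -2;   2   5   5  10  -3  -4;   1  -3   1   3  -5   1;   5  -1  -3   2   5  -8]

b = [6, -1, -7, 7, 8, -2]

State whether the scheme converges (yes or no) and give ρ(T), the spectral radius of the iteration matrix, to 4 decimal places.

no, ρ = 1.3523

A = D + L + U where D = diag(-10, 9, -4, 10, -5, -8).
Gauss-Seidel: T = -(D+L)⁻¹U, row 0 first, T[0,4] = -(5)/(-10) = +0.5000; later rows by forward substitution.
  T[0,:] = [+0.0000, -0.4000, +0.5000, +0.3000, +0.5000, +0.2000]
  T[1,:] = [+0.0000, -0.2667, +0.4444, +0.5333, -0.3333, -0.0889]
  T[2,:] = [+0.0000, +0.2333, -0.2639, +0.1583, -0.7083, -0.6722]
  T[3,:] = [+0.0000, +0.0967, -0.1903, -0.4058, +0.7208, +0.7406]
  T[4,:] = [+0.0000, +0.1847, -0.3336, -0.4718, +0.5908, +0.6032]
  T[5,:] = [+0.0000, -0.1646, +0.0998, -0.3349, +1.1693, +0.9503]
|roots of det(T-λI)|: 1.3523, 0.6562, 0.1364, 0.0854, 0.0403, 0.0000.
spectral radius ρ = 1.3523; 1.3523 > 1, so it fails to converge.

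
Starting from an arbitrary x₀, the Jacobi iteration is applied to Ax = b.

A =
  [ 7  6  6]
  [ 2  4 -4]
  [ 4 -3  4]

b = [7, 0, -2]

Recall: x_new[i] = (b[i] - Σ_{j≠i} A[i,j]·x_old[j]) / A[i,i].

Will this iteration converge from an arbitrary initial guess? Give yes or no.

Split A = D + L + U, D = diag(7, 4, 4).
Jacobi T = -D⁻¹(L+U): T[1,0] = -(2)/(4) = -0.5000; T[1,1] = 0.
  T[0,:] = [+0.0000  -0.8571  -0.8571]
  T[1,:] = [-0.5000  +0.0000  +1.0000]
  T[2,:] = [-1.0000  +0.7500  +0.0000]
moduli |λ_i(T)| = 1.6574, 0.8433, 0.8433.
ρ = 1.6574; 1.6574 > 1: divergent.

no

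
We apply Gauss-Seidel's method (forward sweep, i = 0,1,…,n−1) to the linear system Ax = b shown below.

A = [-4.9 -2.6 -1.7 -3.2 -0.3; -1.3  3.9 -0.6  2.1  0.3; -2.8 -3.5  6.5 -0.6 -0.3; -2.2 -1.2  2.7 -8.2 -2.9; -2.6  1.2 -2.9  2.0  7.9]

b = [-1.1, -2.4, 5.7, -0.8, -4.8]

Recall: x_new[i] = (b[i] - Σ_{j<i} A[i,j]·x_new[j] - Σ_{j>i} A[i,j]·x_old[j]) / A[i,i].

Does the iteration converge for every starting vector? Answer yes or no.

Split A = D + L + U, D = diag(-4.9, 3.9, 6.5, -8.2, 7.9).
Gauss-Seidel: T = -(D+L)⁻¹U, row 0 first, T[0,4] = -(-0.3)/(-4.9) = -0.0612; later rows by forward substitution.
  T[0,:] = [+0.0000  -0.5306  -0.3469  -0.6531  -0.0612]
  T[1,:] = [+0.0000  -0.1769  +0.0382  -0.7561  -0.0973]
  T[2,:] = [+0.0000  -0.3238  -0.1289  -0.5962  -0.0326]
  T[3,:] = [+0.0000  +0.0616  +0.0451  +0.0896  -0.3337]
  T[4,:] = [+0.0000  -0.2822  -0.1787  -0.3416  +0.0671]
|eigenvalues of T|: 0.5348, 0.3473, 0.3473, 0.0136, 0.0000.
spectral radius ρ = 0.5348; 0.5348 < 1, so it converges for any x₀.

yes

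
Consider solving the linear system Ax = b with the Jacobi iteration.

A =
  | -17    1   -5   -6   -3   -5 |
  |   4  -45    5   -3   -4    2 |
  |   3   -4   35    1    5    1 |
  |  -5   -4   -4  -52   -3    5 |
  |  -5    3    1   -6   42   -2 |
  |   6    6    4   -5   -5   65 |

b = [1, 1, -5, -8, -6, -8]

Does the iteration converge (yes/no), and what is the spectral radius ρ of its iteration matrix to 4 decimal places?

Split A = D + L + U, D = diag(-17, -45, 35, -52, 42, 65).
T_J = -D⁻¹(L+U): T[3,2] = -(-4)/(-52) = -0.0769; T[3,3] = 0.
  T[0,:] = [+0.0000  +0.0588  -0.2941  -0.3529  -0.1765  -0.2941]
  T[1,:] = [+0.0889  +0.0000  +0.1111  -0.0667  -0.0889  +0.0444]
  T[2,:] = [-0.0857  +0.1143  +0.0000  -0.0286  -0.1429  -0.0286]
  T[3,:] = [-0.0962  -0.0769  -0.0769  +0.0000  -0.0577  +0.0962]
  T[4,:] = [+0.1190  -0.0714  -0.0238  +0.1429  +0.0000  +0.0476]
  T[5,:] = [-0.0923  -0.0923  -0.0615  +0.0769  +0.0769  +0.0000]
|eigenvalues of T|: 0.3274, 0.2143, 0.2026, 0.2026, 0.1690, 0.0589.
ρ = 0.3274; 0.3274 < 1, so it converges for any x₀.

yes, ρ = 0.3274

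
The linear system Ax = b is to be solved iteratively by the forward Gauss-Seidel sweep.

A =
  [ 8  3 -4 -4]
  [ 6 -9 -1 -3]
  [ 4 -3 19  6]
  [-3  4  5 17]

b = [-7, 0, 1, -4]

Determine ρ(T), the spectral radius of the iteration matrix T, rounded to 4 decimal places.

0.2704

Write A = D+L+U with D = diag(8, -9, 19, 17).
T_GS = -(D+L)⁻¹U: row 0 first, T[0,3] = -(-4)/(8) = +0.5000; later rows by forward substitution.
  T[0,:] = [+0.0000  -0.3750  +0.5000  +0.5000]
  T[1,:] = [+0.0000  -0.2500  +0.2222  +0.0000]
  T[2,:] = [+0.0000  +0.0395  -0.0702  -0.4211]
  T[3,:] = [+0.0000  -0.0190  +0.0566  +0.2121]
moduli |λ_i(T)| = 0.2704, 0.0927, 0.0927, 0.0000.
spectral radius ρ = 0.2704; 0.2704 < 1: convergent.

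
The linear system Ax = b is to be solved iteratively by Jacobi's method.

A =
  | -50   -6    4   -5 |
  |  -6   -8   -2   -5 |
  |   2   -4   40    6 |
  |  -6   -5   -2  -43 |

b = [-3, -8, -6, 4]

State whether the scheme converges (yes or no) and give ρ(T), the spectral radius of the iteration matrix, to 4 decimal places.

yes, ρ = 0.4622

Diagonal D = diag(-50, -8, 40, -43); L, U strict lower/upper.
Jacobi T = -D⁻¹(L+U): T[2,0] = -(2)/(40) = -0.0500; T[2,2] = 0.
  T[0,:] = [+0.0000 -0.1200 +0.0800 -0.1000]
  T[1,:] = [-0.7500 +0.0000 -0.2500 -0.6250]
  T[2,:] = [-0.0500 +0.1000 +0.0000 -0.1500]
  T[3,:] = [-0.1395 -0.1163 -0.0465 +0.0000]
eigenvalue magnitudes: 0.4622, 0.2330, 0.2330, 0.0104.
spectral radius ρ = 0.4622; 0.4622 < 1 ⇒ converges.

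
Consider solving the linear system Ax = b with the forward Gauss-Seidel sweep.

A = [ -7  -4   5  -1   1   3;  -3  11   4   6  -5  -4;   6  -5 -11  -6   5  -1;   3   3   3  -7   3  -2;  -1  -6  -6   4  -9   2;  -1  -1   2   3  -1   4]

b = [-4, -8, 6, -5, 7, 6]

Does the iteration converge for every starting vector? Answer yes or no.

Split A = D + L + U, D = diag(-7, 11, -11, -7, -9, 4).
Gauss-Seidel: T = -(D+L)⁻¹U, row 0 first, T[0,2] = -(5)/(-7) = +0.7143; later rows by forward substitution.
  T[0,:] = [+0.0000, -0.5714, +0.7143, -0.1429, +0.1429, +0.4286]
  T[1,:] = [+0.0000, -0.1558, -0.1688, -0.5844, +0.4935, +0.4805]
  T[2,:] = [+0.0000, -0.2409, +0.4664, -0.3577, +0.3081, -0.0756]
  T[3,:] = [+0.0000, -0.4149, +0.4336, -0.4650, +0.8334, +0.0715]
  T[4,:] = [+0.0000, +0.1436, -0.0850, +0.4373, -0.1799, -0.0636]
  T[5,:] = [+0.0000, +0.2857, -0.4433, +0.4551, -0.6650, +0.1955]
|roots of det(T-λI)|: 1.2597, 0.6487, 0.2564, 0.1135, 0.1135, 0.0000.
ρ(T) = max|λ| = 1.2597; 1.2597 > 1: divergent.

no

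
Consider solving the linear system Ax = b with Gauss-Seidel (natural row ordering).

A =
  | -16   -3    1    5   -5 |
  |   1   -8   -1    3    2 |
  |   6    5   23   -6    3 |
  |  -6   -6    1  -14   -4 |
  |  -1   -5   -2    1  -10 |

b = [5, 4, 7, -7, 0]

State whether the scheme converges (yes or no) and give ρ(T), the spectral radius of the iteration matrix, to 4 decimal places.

yes, ρ = 0.5616

Write A = D+L+U with D = diag(-16, -8, 23, -14, -10).
T_GS = -(D+L)⁻¹U: row 0 first, T[0,4] = -(-5)/(-16) = -0.3125; later rows by forward substitution.
  T[0,:] = [+0.0000 -0.1875 +0.0625 +0.3125 -0.3125]
  T[1,:] = [+0.0000 -0.0234 -0.1172 +0.4141 +0.2109]
  T[2,:] = [+0.0000 +0.0540 +0.0092 +0.0893 -0.0948]
  T[3,:] = [+0.0000 +0.0943 +0.0241 -0.3050 -0.2490]
  T[4,:] = [+0.0000 +0.0291 +0.0529 -0.2866 -0.0802]
|eigenvalues of T|: 0.5616, 0.0955, 0.0955, 0.0341, 0.0000.
ρ = 0.5616; 0.5616 < 1 ⇒ converges.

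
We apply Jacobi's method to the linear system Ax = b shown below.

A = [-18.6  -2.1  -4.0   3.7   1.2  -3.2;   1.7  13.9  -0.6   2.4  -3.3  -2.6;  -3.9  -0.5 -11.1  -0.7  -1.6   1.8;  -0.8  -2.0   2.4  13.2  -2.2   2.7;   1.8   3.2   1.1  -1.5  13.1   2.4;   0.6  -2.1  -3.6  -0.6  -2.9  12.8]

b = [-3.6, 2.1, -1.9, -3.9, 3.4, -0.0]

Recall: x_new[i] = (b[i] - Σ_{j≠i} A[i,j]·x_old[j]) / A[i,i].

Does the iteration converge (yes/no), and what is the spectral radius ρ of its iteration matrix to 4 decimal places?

yes, ρ = 0.5242

Let D = diag(-18.6, 13.9, -11.1, 13.2, 13.1, 12.8); L, U the strict triangles.
T_J = -D⁻¹(L+U): T[5,2] = -(-3.6)/(12.8) = +0.2812; T[5,5] = 0.
  T[0,:] = [+0.0000 -0.1129 -0.2151 +0.1989 +0.0645 -0.1720]
  T[1,:] = [-0.1223 +0.0000 +0.0432 -0.1727 +0.2374 +0.1871]
  T[2,:] = [-0.3514 -0.0450 +0.0000 -0.0631 -0.1441 +0.1622]
  T[3,:] = [+0.0606 +0.1515 -0.1818 +0.0000 +0.1667 -0.2045]
  T[4,:] = [-0.1374 -0.2443 -0.0840 +0.1145 +0.0000 -0.1832]
  T[5,:] = [-0.0469 +0.1641 +0.2812 +0.0469 +0.2266 +0.0000]
|roots of det(T-λI)|: 0.5242, 0.3249, 0.2708, 0.2708, 0.2290, 0.2290.
ρ = 0.5242; 0.5242 < 1 ⇒ converges.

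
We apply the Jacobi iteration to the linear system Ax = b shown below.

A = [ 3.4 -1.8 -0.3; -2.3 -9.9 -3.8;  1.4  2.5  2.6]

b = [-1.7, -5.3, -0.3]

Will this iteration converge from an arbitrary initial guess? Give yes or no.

Let D = diag(3.4, -9.9, 2.6); L, U the strict triangles.
Jacobi: T = -D⁻¹(L+U), T[1,2] = -(-3.8)/(-9.9) = -0.3838; T[1,1] = 0.
  T[0,:] = [+0.0000  +0.5294  +0.0882]
  T[1,:] = [-0.2323  +0.0000  -0.3838]
  T[2,:] = [-0.5385  -0.9615  +0.0000]
|eigenvalues of T|: 0.6342, 0.4512, 0.4512.
ρ(T) = max|λ| = 0.6342; 0.6342 < 1 ⇒ converges.

yes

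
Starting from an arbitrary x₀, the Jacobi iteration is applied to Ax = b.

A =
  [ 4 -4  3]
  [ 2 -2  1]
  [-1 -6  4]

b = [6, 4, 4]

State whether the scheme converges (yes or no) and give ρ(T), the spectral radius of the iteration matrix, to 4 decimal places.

no, ρ = 1.4939

Write A = D+L+U with D = diag(4, -2, 4).
T_J = -D⁻¹(L+U): T[0,1] = -(-4)/(4) = +1.0000; T[0,0] = 0.
  T[0,:] = [+0.0000  +1.0000  -0.7500]
  T[1,:] = [+1.0000  +0.0000  +0.5000]
  T[2,:] = [+0.2500  +1.5000  +0.0000]
moduli |λ_i(T)| = 1.4939, 0.8181, 0.8181.
spectral radius ρ = 1.4939; 1.4939 > 1, so it fails to converge.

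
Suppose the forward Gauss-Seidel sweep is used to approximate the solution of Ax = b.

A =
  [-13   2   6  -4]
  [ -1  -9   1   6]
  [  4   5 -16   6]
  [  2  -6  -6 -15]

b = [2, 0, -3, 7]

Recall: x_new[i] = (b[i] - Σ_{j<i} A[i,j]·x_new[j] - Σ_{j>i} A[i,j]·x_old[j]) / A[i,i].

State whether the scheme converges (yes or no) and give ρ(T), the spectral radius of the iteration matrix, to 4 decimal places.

yes, ρ = 0.5348

Let D = diag(-13, -9, -16, -15); L, U the strict triangles.
T_GS = -(D+L)⁻¹U: row 0 first, T[0,1] = -(2)/(-13) = +0.1538; later rows by forward substitution.
  T[0,:] = [+0.0000, +0.1538, +0.4615, -0.3077]
  T[1,:] = [+0.0000, -0.0171, +0.0598, +0.7009]
  T[2,:] = [+0.0000, +0.0331, +0.1341, +0.5171]
  T[3,:] = [+0.0000, +0.0141, -0.0160, -0.5282]
|roots of det(T-λI)|: 0.5348, 0.1354, 0.0118, 0.0000.
ρ(T) = max|λ| = 0.5348; 0.5348 < 1, so it converges for any x₀.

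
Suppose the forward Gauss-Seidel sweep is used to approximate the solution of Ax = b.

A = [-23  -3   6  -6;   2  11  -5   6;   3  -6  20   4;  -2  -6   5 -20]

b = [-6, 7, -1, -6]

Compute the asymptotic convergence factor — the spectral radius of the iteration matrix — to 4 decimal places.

0.2978

Split A = D + L + U, D = diag(-23, 11, 20, -20).
T_GS = -(D+L)⁻¹U: row 0 first, T[0,3] = -(-6)/(-23) = -0.2609; later rows by forward substitution.
  T[0,:] = [+0.0000  -0.1304  +0.2609  -0.2609]
  T[1,:] = [+0.0000  +0.0237  +0.4071  -0.4980]
  T[2,:] = [+0.0000  +0.0267  +0.0830  -0.3103]
  T[3,:] = [+0.0000  +0.0126  -0.1275  +0.0979]
|roots of det(T-λI)|: 0.2978, 0.1250, 0.0319, 0.0000.
spectral radius ρ = 0.2978; 0.2978 < 1, so it converges for any x₀.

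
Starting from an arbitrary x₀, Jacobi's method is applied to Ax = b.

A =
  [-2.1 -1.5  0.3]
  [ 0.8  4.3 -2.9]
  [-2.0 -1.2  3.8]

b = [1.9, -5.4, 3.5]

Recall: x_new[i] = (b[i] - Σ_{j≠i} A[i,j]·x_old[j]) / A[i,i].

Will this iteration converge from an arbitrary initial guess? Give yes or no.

Let D = diag(-2.1, 4.3, 3.8); L, U the strict triangles.
T_J = -D⁻¹(L+U): T[2,1] = -(-1.2)/(3.8) = +0.3158; T[2,2] = 0.
  T[0,:] = [+0.0000 -0.7143 +0.1429]
  T[1,:] = [-0.1860 +0.0000 +0.6744]
  T[2,:] = [+0.5263 +0.3158 +0.0000]
|eigenvalues of T|: 0.8533, 0.5541, 0.5541.
ρ(T) = max|λ| = 0.8533; 0.8533 < 1 ⇒ converges.

yes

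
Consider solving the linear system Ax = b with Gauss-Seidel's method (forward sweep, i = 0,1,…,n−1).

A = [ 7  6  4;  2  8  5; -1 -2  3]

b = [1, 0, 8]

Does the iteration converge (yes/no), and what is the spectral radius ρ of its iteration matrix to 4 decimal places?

yes, ρ = 0.5968

Split A = D + L + U, D = diag(7, 8, 3).
GS T = -(D+L)⁻¹U: row 0 first, T[0,1] = -(6)/(7) = -0.8571; later rows by forward substitution.
  T[0,:] = [+0.0000 -0.8571 -0.5714]
  T[1,:] = [+0.0000 +0.2143 -0.4821]
  T[2,:] = [+0.0000 -0.1429 -0.5119]
moduli |λ_i(T)| = 0.5968, 0.2992, 0.0000.
ρ = 0.5968; 0.5968 < 1, so it converges for any x₀.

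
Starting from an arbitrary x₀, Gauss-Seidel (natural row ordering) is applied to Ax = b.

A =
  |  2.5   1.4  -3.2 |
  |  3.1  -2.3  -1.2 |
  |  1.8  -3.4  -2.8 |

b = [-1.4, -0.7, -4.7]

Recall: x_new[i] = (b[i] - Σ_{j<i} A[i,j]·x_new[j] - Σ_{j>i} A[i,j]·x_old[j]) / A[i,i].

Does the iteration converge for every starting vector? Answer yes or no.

no

Write A = D+L+U with D = diag(2.5, -2.3, -2.8).
T_GS = -(D+L)⁻¹U: row 0 first, T[0,2] = -(-3.2)/(2.5) = +1.2800; later rows by forward substitution.
  T[0,:] = [+0.0000, -0.5600, +1.2800]
  T[1,:] = [+0.0000, -0.7548, +1.2035]
  T[2,:] = [+0.0000, +0.5565, -0.6385]
|λ(T)| sorted: 1.5171, 0.1238, 0.0000.
ρ(T) = max|λ| = 1.5171; 1.5171 > 1: divergent.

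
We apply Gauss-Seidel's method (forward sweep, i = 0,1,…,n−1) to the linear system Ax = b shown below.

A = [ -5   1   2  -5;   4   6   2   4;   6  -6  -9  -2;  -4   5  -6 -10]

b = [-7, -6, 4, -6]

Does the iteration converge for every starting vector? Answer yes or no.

no

A = D + L + U where D = diag(-5, 6, -9, -10).
GS T = -(D+L)⁻¹U: row 0 first, T[0,3] = -(-5)/(-5) = -1.0000; later rows by forward substitution.
  T[0,:] = [+0.0000, +0.2000, +0.4000, -1.0000]
  T[1,:] = [+0.0000, -0.1333, -0.6000, +0.0000]
  T[2,:] = [+0.0000, +0.2222, +0.6667, -0.8889]
  T[3,:] = [+0.0000, -0.2800, -0.8600, +0.9333]
moduli |λ_i(T)| = 1.6030, 0.1595, 0.0232, 0.0000.
ρ(T) = max|λ| = 1.6030; 1.6030 > 1: divergent.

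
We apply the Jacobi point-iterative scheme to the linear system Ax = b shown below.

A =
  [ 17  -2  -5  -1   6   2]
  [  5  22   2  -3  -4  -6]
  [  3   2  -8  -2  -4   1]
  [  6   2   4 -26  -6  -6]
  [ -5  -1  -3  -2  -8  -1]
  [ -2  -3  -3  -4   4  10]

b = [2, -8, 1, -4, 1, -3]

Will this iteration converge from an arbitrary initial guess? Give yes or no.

Split A = D + L + U, D = diag(17, 22, -8, -26, -8, 10).
T_J = -D⁻¹(L+U): T[4,5] = -(-1)/(-8) = -0.1250; T[4,4] = 0.
  T[0,:] = [+0.0000 +0.1176 +0.2941 +0.0588 -0.3529 -0.1176]
  T[1,:] = [-0.2273 +0.0000 -0.0909 +0.1364 +0.1818 +0.2727]
  T[2,:] = [+0.3750 +0.2500 +0.0000 -0.2500 -0.5000 +0.1250]
  T[3,:] = [+0.2308 +0.0769 +0.1538 +0.0000 -0.2308 -0.2308]
  T[4,:] = [-0.6250 -0.1250 -0.3750 -0.2500 +0.0000 -0.1250]
  T[5,:] = [+0.2000 +0.3000 +0.3000 +0.4000 -0.4000 +0.0000]
moduli |λ_i(T)| = 0.8661, 0.5130, 0.4139, 0.2246, 0.2246, 0.0184.
ρ(T) = max|λ| = 0.8661; 0.8661 < 1 ⇒ converges.

yes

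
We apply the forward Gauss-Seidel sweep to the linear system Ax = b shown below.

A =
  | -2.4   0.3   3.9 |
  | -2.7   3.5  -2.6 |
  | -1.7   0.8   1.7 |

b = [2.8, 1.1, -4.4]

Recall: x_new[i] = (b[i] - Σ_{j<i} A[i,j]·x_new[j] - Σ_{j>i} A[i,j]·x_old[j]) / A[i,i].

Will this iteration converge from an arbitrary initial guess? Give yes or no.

Let D = diag(-2.4, 3.5, 1.7); L, U the strict triangles.
GS T = -(D+L)⁻¹U: row 0 first, T[0,2] = -(3.9)/(-2.4) = +1.6250; later rows by forward substitution.
  T[0,:] = [+0.0000 +0.1250 +1.6250]
  T[1,:] = [+0.0000 +0.0964 +1.9964]
  T[2,:] = [+0.0000 +0.0796 +0.6855]
moduli |λ_i(T)| = 0.8867, 0.1047, 0.0000.
ρ = 0.8867; 0.8867 < 1: convergent.

yes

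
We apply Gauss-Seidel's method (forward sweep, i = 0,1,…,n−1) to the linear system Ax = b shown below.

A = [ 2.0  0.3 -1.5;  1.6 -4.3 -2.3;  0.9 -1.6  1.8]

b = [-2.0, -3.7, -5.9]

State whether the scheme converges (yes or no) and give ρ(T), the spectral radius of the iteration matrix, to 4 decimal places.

Split A = D + L + U, D = diag(2, -4.3, 1.8).
Gauss-Seidel: T = -(D+L)⁻¹U, row 0 first, T[0,2] = -(-1.5)/(2) = +0.7500; later rows by forward substitution.
  T[0,:] = [+0.0000, -0.1500, +0.7500]
  T[1,:] = [+0.0000, -0.0558, -0.2558]
  T[2,:] = [+0.0000, +0.0254, -0.6024]
moduli |λ_i(T)| = 0.5902, 0.0680, 0.0000.
spectral radius ρ = 0.5902; 0.5902 < 1, so it converges for any x₀.

yes, ρ = 0.5902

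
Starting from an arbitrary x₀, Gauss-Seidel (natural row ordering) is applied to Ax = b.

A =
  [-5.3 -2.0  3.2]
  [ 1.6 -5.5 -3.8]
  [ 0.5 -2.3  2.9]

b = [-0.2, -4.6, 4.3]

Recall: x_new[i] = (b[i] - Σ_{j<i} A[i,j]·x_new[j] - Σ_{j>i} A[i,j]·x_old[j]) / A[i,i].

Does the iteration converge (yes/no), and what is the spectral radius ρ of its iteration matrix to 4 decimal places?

Diagonal D = diag(-5.3, -5.5, 2.9); L, U strict lower/upper.
T_GS = -(D+L)⁻¹U: row 0 first, T[0,1] = -(-2)/(-5.3) = -0.3774; later rows by forward substitution.
  T[0,:] = [+0.0000 -0.3774 +0.6038]
  T[1,:] = [+0.0000 -0.1098 -0.5153]
  T[2,:] = [+0.0000 -0.0220 -0.5128]
|λ(T)| sorted: 0.5392, 0.0834, 0.0000.
ρ = 0.5392; 0.5392 < 1 ⇒ converges.

yes, ρ = 0.5392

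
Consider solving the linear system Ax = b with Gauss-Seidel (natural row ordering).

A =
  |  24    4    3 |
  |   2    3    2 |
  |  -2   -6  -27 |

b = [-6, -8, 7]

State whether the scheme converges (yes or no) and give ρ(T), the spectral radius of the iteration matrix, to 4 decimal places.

Let D = diag(24, 3, -27); L, U the strict triangles.
Gauss-Seidel: T = -(D+L)⁻¹U, row 0 first, T[0,2] = -(3)/(24) = -0.1250; later rows by forward substitution.
  T[0,:] = [+0.0000, -0.1667, -0.1250]
  T[1,:] = [+0.0000, +0.1111, -0.5833]
  T[2,:] = [+0.0000, -0.0123, +0.1389]
|roots of det(T-λI)|: 0.2110, 0.0390, 0.0000.
ρ = 0.2110; 0.2110 < 1: convergent.

yes, ρ = 0.2110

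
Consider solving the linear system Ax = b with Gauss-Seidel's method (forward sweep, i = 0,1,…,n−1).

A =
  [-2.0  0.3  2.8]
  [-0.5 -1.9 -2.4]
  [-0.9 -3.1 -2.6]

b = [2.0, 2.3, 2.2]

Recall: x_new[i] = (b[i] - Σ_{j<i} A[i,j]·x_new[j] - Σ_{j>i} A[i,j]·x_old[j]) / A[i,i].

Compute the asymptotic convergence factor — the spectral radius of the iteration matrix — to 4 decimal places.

Write A = D+L+U with D = diag(-2, -1.9, -2.6).
GS T = -(D+L)⁻¹U: row 0 first, T[0,2] = -(2.8)/(-2) = +1.4000; later rows by forward substitution.
  T[0,:] = [+0.0000  +0.1500  +1.4000]
  T[1,:] = [+0.0000  -0.0395  -1.6316]
  T[2,:] = [+0.0000  -0.0049  +1.4607]
|λ(T)| sorted: 1.4660, 0.0447, 0.0000.
ρ(T) = max|λ| = 1.4660; 1.4660 > 1, so it fails to converge.

1.4660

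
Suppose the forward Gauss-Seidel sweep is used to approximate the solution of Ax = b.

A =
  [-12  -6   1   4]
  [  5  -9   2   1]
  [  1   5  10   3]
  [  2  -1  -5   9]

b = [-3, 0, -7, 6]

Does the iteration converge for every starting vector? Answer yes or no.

yes

Write A = D+L+U with D = diag(-12, -9, 10, 9).
T_GS = -(D+L)⁻¹U: row 0 first, T[0,3] = -(4)/(-12) = +0.3333; later rows by forward substitution.
  T[0,:] = [+0.0000, -0.5000, +0.0833, +0.3333]
  T[1,:] = [+0.0000, -0.2778, +0.2685, +0.2963]
  T[2,:] = [+0.0000, +0.1889, -0.1426, -0.4815]
  T[3,:] = [+0.0000, +0.1852, -0.0679, -0.3086]
|eigenvalues of T|: 0.6997, 0.1029, 0.1029, 0.0000.
ρ = 0.6997; 0.6997 < 1: convergent.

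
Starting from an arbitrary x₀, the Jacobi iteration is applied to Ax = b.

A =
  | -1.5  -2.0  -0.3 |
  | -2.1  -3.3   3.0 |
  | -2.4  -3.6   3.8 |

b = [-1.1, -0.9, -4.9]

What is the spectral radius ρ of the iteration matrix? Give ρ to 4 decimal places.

A = D + L + U where D = diag(-1.5, -3.3, 3.8).
Jacobi: T = -D⁻¹(L+U), T[2,1] = -(-3.6)/(3.8) = +0.9474; T[2,2] = 0.
  T[0,:] = [+0.0000  -1.3333  -0.2000]
  T[1,:] = [-0.6364  +0.0000  +0.9091]
  T[2,:] = [+0.6316  +0.9474  +0.0000]
eigenvalue magnitudes: 1.4267, 0.9517, 0.4750.
ρ(T) = max|λ| = 1.4267; 1.4267 > 1 ⇒ diverges.

1.4267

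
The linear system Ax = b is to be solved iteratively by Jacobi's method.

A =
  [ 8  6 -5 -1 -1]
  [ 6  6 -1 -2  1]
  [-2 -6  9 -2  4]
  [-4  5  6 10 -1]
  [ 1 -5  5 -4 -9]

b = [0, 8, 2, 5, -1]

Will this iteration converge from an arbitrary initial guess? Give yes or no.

no

Diagonal D = diag(8, 6, 9, 10, -9); L, U strict lower/upper.
Jacobi T = -D⁻¹(L+U): T[2,4] = -(4)/(9) = -0.4444; T[2,2] = 0.
  T[0,:] = [+0.0000, -0.7500, +0.6250, +0.1250, +0.1250]
  T[1,:] = [-1.0000, +0.0000, +0.1667, +0.3333, -0.1667]
  T[2,:] = [+0.2222, +0.6667, +0.0000, +0.2222, -0.4444]
  T[3,:] = [+0.4000, -0.5000, -0.6000, +0.0000, +0.1000]
  T[4,:] = [+0.1111, -0.5556, +0.5556, -0.4444, +0.0000]
eigenvalue magnitudes: 1.1358, 0.8160, 0.8160, 0.7246, 0.3247.
spectral radius ρ = 1.1358; 1.1358 > 1 ⇒ diverges.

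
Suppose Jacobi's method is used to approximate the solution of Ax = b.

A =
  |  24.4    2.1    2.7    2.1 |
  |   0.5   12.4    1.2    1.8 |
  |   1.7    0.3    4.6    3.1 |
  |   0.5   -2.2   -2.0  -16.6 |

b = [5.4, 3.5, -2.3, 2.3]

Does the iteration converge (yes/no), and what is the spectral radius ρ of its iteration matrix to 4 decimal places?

yes, ρ = 0.4288

Diagonal D = diag(24.4, 12.4, 4.6, -16.6); L, U strict lower/upper.
Jacobi: T = -D⁻¹(L+U), T[2,0] = -(1.7)/(4.6) = -0.3696; T[2,2] = 0.
  T[0,:] = [+0.0000, -0.0861, -0.1107, -0.0861]
  T[1,:] = [-0.0403, +0.0000, -0.0968, -0.1452]
  T[2,:] = [-0.3696, -0.0652, +0.0000, -0.6739]
  T[3,:] = [+0.0301, -0.1325, -0.1205, +0.0000]
eigenvalue magnitudes: 0.4288, 0.3222, 0.0962, 0.0103.
spectral radius ρ = 0.4288; 0.4288 < 1 ⇒ converges.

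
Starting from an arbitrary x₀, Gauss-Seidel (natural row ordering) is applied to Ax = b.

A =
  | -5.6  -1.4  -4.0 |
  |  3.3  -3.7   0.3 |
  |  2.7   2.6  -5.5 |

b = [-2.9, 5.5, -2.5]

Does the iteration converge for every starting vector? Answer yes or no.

yes

Diagonal D = diag(-5.6, -3.7, -5.5); L, U strict lower/upper.
GS T = -(D+L)⁻¹U: row 0 first, T[0,1] = -(-1.4)/(-5.6) = -0.2500; later rows by forward substitution.
  T[0,:] = [+0.0000  -0.2500  -0.7143]
  T[1,:] = [+0.0000  -0.2230  -0.5560]
  T[2,:] = [+0.0000  -0.2281  -0.6135]
moduli |λ_i(T)| = 0.8244, 0.0121, 0.0000.
ρ = 0.8244; 0.8244 < 1, so it converges for any x₀.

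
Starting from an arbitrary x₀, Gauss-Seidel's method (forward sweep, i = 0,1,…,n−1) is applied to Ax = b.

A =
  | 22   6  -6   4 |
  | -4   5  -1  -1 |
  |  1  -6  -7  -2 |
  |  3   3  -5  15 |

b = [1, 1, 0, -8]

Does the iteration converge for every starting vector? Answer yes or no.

yes

Split A = D + L + U, D = diag(22, 5, -7, 15).
Gauss-Seidel: T = -(D+L)⁻¹U, row 0 first, T[0,2] = -(-6)/(22) = +0.2727; later rows by forward substitution.
  T[0,:] = [+0.0000 -0.2727 +0.2727 -0.1818]
  T[1,:] = [+0.0000 -0.2182 +0.4182 +0.0545]
  T[2,:] = [+0.0000 +0.1481 -0.3195 -0.3584]
  T[3,:] = [+0.0000 +0.1475 -0.2447 -0.0940]
|eigenvalues of T|: 0.6922, 0.0671, 0.0671, 0.0000.
ρ(T) = max|λ| = 0.6922; 0.6922 < 1, so it converges for any x₀.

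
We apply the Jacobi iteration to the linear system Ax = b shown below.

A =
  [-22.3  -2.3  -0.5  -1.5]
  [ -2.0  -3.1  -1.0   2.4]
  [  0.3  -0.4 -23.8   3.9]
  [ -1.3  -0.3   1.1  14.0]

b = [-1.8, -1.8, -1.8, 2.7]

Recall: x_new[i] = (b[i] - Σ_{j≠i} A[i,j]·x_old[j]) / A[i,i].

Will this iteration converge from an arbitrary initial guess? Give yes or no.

yes

Diagonal D = diag(-22.3, -3.1, -23.8, 14); L, U strict lower/upper.
Jacobi: T = -D⁻¹(L+U), T[0,1] = -(-2.3)/(-22.3) = -0.1031; T[0,0] = 0.
  T[0,:] = [+0.0000 -0.1031 -0.0224 -0.0673]
  T[1,:] = [-0.6452 +0.0000 -0.3226 +0.7742]
  T[2,:] = [+0.0126 -0.0168 +0.0000 +0.1639]
  T[3,:] = [+0.0929 +0.0214 -0.0786 +0.0000]
|eigenvalues of T|: 0.3243, 0.2597, 0.1388, 0.1388.
ρ = 0.3243; 0.3243 < 1: convergent.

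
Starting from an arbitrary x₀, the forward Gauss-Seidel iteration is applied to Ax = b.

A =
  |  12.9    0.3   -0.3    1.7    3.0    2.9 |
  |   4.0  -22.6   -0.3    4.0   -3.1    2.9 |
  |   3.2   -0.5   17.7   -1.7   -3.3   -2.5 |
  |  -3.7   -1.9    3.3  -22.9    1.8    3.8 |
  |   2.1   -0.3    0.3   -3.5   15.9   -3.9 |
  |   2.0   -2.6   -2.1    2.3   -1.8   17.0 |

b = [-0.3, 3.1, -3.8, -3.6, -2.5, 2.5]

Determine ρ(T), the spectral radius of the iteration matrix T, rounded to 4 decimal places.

Write A = D+L+U with D = diag(12.9, -22.6, 17.7, -22.9, 15.9, 17).
GS T = -(D+L)⁻¹U: row 0 first, T[0,2] = -(-0.3)/(12.9) = +0.0233; later rows by forward substitution.
  T[0,:] = [+0.0000 -0.0233 +0.0233 -0.1318 -0.2326 -0.2248]
  T[1,:] = [+0.0000 -0.0041 -0.0092 +0.1537 -0.1783 +0.0885]
  T[2,:] = [+0.0000 +0.0041 -0.0045 +0.1242 +0.2234 +0.1844]
  T[3,:] = [+0.0000 +0.0047 -0.0036 +0.0264 +0.1632 +0.2215]
  T[4,:] = [+0.0000 +0.0039 -0.0040 +0.0238 +0.0591 +0.3219]
  T[5,:] = [+0.0000 +0.0024 -0.0046 +0.0533 +0.0119 +0.0669]
|roots of det(T-λI)|: 0.2261, 0.0847, 0.0847, 0.0067, 0.0062, 0.0000.
spectral radius ρ = 0.2261; 0.2261 < 1, so it converges for any x₀.

0.2261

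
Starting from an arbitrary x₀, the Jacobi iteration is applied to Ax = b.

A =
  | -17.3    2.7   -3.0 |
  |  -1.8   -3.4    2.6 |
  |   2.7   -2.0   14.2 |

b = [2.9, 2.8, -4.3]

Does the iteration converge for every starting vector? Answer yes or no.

yes

Let D = diag(-17.3, -3.4, 14.2); L, U the strict triangles.
T_J = -D⁻¹(L+U): T[2,1] = -(-2)/(14.2) = +0.1408; T[2,2] = 0.
  T[0,:] = [+0.0000  +0.1561  -0.1734]
  T[1,:] = [-0.5294  +0.0000  +0.7647]
  T[2,:] = [-0.1901  +0.1408  +0.0000]
eigenvalue magnitudes: 0.3008, 0.1801, 0.1801.
ρ = 0.3008; 0.3008 < 1: convergent.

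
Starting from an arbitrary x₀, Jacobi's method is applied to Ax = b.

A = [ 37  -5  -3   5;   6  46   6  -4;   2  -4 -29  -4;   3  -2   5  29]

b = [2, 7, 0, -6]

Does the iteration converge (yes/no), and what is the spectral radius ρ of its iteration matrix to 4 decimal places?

Split A = D + L + U, D = diag(37, 46, -29, 29).
Jacobi: T = -D⁻¹(L+U), T[0,2] = -(-3)/(37) = +0.0811; T[0,0] = 0.
  T[0,:] = [+0.0000, +0.1351, +0.0811, -0.1351]
  T[1,:] = [-0.1304, +0.0000, -0.1304, +0.0870]
  T[2,:] = [+0.0690, -0.1379, +0.0000, -0.1379]
  T[3,:] = [-0.1034, +0.0690, -0.1724, +0.0000]
eigenvalue magnitudes: 0.2794, 0.1671, 0.0979, 0.0979.
ρ = 0.2794; 0.2794 < 1, so it converges for any x₀.

yes, ρ = 0.2794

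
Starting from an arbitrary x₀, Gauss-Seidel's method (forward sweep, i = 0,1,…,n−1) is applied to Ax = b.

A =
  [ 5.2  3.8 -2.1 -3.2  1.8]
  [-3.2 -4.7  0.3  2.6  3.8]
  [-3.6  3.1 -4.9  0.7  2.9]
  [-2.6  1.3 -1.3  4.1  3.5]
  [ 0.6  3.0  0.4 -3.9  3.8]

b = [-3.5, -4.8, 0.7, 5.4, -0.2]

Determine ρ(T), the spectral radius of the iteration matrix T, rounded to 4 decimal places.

Write A = D+L+U with D = diag(5.2, -4.7, -4.9, 4.1, 3.8).
Gauss-Seidel: T = -(D+L)⁻¹U, row 0 first, T[0,4] = -(1.8)/(5.2) = -0.3462; later rows by forward substitution.
  T[0,:] = [+0.0000 -0.7308 +0.4038 +0.6154 -0.3462]
  T[1,:] = [+0.0000 +0.4975 -0.2111 +0.1342 +1.0442]
  T[2,:] = [+0.0000 +0.8517 -0.4303 -0.2244 +1.5068]
  T[3,:] = [+0.0000 -0.3511 +0.1866 +0.2766 -0.9265]
  T[4,:] = [+0.0000 -0.7274 +0.3397 +0.1043 -1.8792]
eigenvalue magnitudes: 1.6593, 0.2171, 0.1148, 0.0217, 0.0000.
spectral radius ρ = 1.6593; 1.6593 > 1 ⇒ diverges.

1.6593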